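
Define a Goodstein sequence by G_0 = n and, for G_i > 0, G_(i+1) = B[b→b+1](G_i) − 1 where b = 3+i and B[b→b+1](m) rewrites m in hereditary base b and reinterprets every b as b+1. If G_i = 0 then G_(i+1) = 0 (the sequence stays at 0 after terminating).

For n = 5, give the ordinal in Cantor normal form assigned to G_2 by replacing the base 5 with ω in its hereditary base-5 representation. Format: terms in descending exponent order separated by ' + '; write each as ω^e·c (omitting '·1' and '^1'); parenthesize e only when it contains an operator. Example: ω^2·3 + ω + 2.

ω

step 0: 5 = 3 + 2; sub 4 for 3: 4 + 2; = 6; G_1 = 6−1 = 5
step 1: 5 = 4 + 1; sub 5 for 4: 5 + 1; = 6; G_2 = 6−1 = 5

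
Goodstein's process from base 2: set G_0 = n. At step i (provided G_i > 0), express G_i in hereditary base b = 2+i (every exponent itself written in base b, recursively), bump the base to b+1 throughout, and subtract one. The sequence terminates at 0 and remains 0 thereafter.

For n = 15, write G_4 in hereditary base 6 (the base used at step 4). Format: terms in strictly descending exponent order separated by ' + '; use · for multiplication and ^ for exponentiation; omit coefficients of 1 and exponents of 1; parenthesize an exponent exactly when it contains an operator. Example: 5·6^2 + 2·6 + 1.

G_0 = 15. HB_2(15) = 2^(2 + 1) + 2^2 + 2 + 1. Bump = 112. G_1 = 111.
G_1 = 111. HB_3(111) = 3^(3 + 1) + 3^3 + 3. Bump = 1284. G_2 = 1283.
G_2 = 1283. HB_4(1283) = 4^(4 + 1) + 4^4 + 3. Bump = 18753. G_3 = 18752.
G_3 = 18752. HB_5(18752) = 5^(5 + 1) + 5^5 + 2. Bump = 326594. G_4 = 326593.
G_4 = 326593. HB_6(326593) = 6^(6 + 1) + 6^6 + 1. Bump = 6588345. G_5 = 6588344.

6^(6 + 1) + 6^6 + 1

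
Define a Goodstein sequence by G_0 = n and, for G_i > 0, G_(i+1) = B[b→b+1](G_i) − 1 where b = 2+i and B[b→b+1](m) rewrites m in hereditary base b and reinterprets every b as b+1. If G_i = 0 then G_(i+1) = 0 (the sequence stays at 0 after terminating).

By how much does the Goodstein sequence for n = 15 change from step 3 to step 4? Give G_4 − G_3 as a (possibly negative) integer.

307841

G_0=15  [base 2] 2^(2 + 1) + 2^2 + 2 + 1  →[2↦3]→  3^(3 + 1) + 3^3 + 3 + 1 = 112  −1 ⇒ G_1=111
G_1=111  [base 3] 3^(3 + 1) + 3^3 + 3  →[3↦4]→  4^(4 + 1) + 4^4 + 4 = 1284  −1 ⇒ G_2=1283
G_2=1283  [base 4] 4^(4 + 1) + 4^4 + 3  →[4↦5]→  5^(5 + 1) + 5^5 + 3 = 18753  −1 ⇒ G_3=18752
G_3=18752  [base 5] 5^(5 + 1) + 5^5 + 2  →[5↦6]→  6^(6 + 1) + 6^6 + 2 = 326594  −1 ⇒ G_4=326593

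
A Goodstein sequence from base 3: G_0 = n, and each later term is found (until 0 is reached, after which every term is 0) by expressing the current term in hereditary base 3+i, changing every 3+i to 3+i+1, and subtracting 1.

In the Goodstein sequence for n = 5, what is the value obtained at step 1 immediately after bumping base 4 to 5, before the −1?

i=0: 5 = 3 + 2 (b=3); 3→4: 4 + 2 = 6; 6−1 = 5
i=1: 5 = 4 + 1 (b=4); 4→5: 5 + 1 = 6; 6−1 = 5

6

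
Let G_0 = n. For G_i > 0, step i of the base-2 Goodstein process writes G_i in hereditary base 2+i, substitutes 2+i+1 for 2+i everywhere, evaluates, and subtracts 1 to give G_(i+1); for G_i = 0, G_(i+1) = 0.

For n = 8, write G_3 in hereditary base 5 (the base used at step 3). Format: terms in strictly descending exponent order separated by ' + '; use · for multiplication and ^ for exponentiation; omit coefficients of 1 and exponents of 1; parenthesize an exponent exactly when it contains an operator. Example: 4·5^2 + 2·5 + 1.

2·5^5 + 2·5^2 + 2·5

G_0 = 8. HB_2(8) = 2^(2 + 1). Bump = 81. G_1 = 80.
G_1 = 80. HB_3(80) = 2·3^3 + 2·3^2 + 2·3 + 2. Bump = 554. G_2 = 553.
G_2 = 553. HB_4(553) = 2·4^4 + 2·4^2 + 2·4 + 1. Bump = 6311. G_3 = 6310.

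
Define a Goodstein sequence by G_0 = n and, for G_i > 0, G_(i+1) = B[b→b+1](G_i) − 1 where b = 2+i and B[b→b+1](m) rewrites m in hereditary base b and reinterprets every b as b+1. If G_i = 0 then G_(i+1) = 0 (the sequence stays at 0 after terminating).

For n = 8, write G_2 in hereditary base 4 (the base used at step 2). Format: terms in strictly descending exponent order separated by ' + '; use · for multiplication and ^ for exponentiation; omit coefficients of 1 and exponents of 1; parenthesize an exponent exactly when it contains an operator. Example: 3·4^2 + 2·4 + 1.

i=0: 8 = 2^(2 + 1) (b=2); 2→3: 3^(3 + 1) = 81; 81−1 = 80
i=1: 80 = 2·3^3 + 2·3^2 + 2·3 + 2 (b=3); 3→4: 2·4^4 + 2·4^2 + 2·4 + 2 = 554; 554−1 = 553
i=2: 553 = 2·4^4 + 2·4^2 + 2·4 + 1 (b=4); 4→5: 2·5^5 + 2·5^2 + 2·5 + 1 = 6311; 6311−1 = 6310

2·4^4 + 2·4^2 + 2·4 + 1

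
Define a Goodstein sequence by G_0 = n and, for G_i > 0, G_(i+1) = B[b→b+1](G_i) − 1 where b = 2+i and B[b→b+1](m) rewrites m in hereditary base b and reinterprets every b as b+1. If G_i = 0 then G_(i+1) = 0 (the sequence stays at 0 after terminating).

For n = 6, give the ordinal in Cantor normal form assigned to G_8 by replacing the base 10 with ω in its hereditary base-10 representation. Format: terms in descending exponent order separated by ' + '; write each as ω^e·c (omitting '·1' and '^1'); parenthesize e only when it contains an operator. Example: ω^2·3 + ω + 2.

(0) 6|_2 = 2^2 + 2 ↦ 3^3 + 3|_3 = 30 ⇒ 29
(1) 29|_3 = 3^3 + 2 ↦ 4^4 + 2|_4 = 258 ⇒ 257
(2) 257|_4 = 4^4 + 1 ↦ 5^5 + 1|_5 = 3126 ⇒ 3125
(3) 3125|_5 = 5^5 ↦ 6^6|_6 = 46656 ⇒ 46655
(4) 46655|_6 = 5·6^5 + 5·6^4 + 5·6^3 + 5·6^2 + 5·6 + 5 ↦ 5·7^5 + 5·7^4 + 5·7^3 + 5·7^2 + 5·7 + 5|_7 = 98040 ⇒ 98039
(5) 98039|_7 = 5·7^5 + 5·7^4 + 5·7^3 + 5·7^2 + 5·7 + 4 ↦ 5·8^5 + 5·8^4 + 5·8^3 + 5·8^2 + 5·8 + 4|_8 = 187244 ⇒ 187243
(6) 187243|_8 = 5·8^5 + 5·8^4 + 5·8^3 + 5·8^2 + 5·8 + 3 ↦ 5·9^5 + 5·9^4 + 5·9^3 + 5·9^2 + 5·9 + 3|_9 = 332148 ⇒ 332147
(7) 332147|_9 = 5·9^5 + 5·9^4 + 5·9^3 + 5·9^2 + 5·9 + 2 ↦ 5·10^5 + 5·10^4 + 5·10^3 + 5·10^2 + 5·10 + 2|_10 = 555552 ⇒ 555551

ω^5·5 + ω^4·5 + ω^3·5 + ω^2·5 + ω·5 + 1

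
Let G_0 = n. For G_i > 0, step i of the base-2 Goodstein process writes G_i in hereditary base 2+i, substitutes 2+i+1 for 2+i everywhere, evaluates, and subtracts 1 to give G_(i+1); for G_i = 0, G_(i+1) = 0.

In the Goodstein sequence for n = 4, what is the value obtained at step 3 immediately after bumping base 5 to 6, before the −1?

84

[0] 4 ≡ 2^2 (base 2). Lift 3: 27. −1: 26.
[1] 26 ≡ 2·3^2 + 2·3 + 2 (base 3). Lift 4: 42. −1: 41.
[2] 41 ≡ 2·4^2 + 2·4 + 1 (base 4). Lift 5: 61. −1: 60.
[3] 60 ≡ 2·5^2 + 2·5 (base 5). Lift 6: 84. −1: 83.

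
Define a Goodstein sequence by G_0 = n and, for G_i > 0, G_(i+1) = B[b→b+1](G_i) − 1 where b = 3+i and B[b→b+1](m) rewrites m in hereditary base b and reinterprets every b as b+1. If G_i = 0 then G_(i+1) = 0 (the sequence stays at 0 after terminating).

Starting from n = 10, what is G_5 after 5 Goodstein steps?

[0] 10 ≡ 3^2 + 1 (base 3). Lift 4: 17. −1: 16.
[1] 16 ≡ 4^2 (base 4). Lift 5: 25. −1: 24.
[2] 24 ≡ 4·5 + 4 (base 5). Lift 6: 28. −1: 27.
[3] 27 ≡ 4·6 + 3 (base 6). Lift 7: 31. −1: 30.
[4] 30 ≡ 4·7 + 2 (base 7). Lift 8: 34. −1: 33.
[5] 33 ≡ 4·8 + 1 (base 8). Lift 9: 37. −1: 36.

33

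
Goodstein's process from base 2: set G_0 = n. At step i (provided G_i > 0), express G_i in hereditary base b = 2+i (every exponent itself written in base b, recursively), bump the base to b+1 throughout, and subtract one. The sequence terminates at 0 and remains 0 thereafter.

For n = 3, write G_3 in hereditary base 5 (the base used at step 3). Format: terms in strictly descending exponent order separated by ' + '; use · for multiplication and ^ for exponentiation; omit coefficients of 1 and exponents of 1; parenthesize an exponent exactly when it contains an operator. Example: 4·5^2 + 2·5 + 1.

2

G_0=3  [base 2] 2 + 1  →[2↦3]→  3 + 1 = 4  −1 ⇒ G_1=3
G_1=3  [base 3] 3  →[3↦4]→  4 = 4  −1 ⇒ G_2=3
G_2=3  [base 4] 3  →[4↦5]→  3 = 3  −1 ⇒ G_3=2
G_3=2  [base 5] 2  →[5↦6]→  2 = 2  −1 ⇒ G_4=1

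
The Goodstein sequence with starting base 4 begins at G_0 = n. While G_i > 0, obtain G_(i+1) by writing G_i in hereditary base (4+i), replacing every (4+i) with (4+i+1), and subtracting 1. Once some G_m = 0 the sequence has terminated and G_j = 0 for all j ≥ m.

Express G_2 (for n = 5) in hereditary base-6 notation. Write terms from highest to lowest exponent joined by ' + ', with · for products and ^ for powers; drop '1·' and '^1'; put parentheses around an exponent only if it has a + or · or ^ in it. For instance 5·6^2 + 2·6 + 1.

5

step 0: 5 = 4 + 1; sub 5 for 4: 5 + 1; = 6; G_1 = 6−1 = 5
step 1: 5 = 5; sub 6 for 5: 6; = 6; G_2 = 6−1 = 5
step 2: 5 = 5; sub 7 for 6: 5; = 5; G_3 = 5−1 = 4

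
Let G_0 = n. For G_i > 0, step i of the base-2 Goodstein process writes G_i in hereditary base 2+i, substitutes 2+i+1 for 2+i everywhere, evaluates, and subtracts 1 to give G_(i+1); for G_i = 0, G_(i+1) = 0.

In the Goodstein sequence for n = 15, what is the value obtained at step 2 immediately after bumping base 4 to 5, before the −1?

18753

G_0=15  [base 2] 2^(2 + 1) + 2^2 + 2 + 1  →[2↦3]→  3^(3 + 1) + 3^3 + 3 + 1 = 112  −1 ⇒ G_1=111
G_1=111  [base 3] 3^(3 + 1) + 3^3 + 3  →[3↦4]→  4^(4 + 1) + 4^4 + 4 = 1284  −1 ⇒ G_2=1283
G_2=1283  [base 4] 4^(4 + 1) + 4^4 + 3  →[4↦5]→  5^(5 + 1) + 5^5 + 3 = 18753  −1 ⇒ G_3=18752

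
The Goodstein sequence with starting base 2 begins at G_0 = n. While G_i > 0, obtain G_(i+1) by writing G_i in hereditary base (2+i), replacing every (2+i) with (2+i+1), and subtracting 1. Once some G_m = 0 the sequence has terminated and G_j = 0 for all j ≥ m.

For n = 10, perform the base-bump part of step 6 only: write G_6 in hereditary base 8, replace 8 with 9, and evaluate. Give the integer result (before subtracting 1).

(0) 10|_2 = 2^(2 + 1) + 2 ↦ 3^(3 + 1) + 3|_3 = 84 ⇒ 83
(1) 83|_3 = 3^(3 + 1) + 2 ↦ 4^(4 + 1) + 2|_4 = 1026 ⇒ 1025
(2) 1025|_4 = 4^(4 + 1) + 1 ↦ 5^(5 + 1) + 1|_5 = 15626 ⇒ 15625
(3) 15625|_5 = 5^(5 + 1) ↦ 6^(6 + 1)|_6 = 279936 ⇒ 279935
(4) 279935|_6 = 5·6^6 + 5·6^5 + 5·6^4 + 5·6^3 + 5·6^2 + 5·6 + 5 ↦ 5·7^7 + 5·7^5 + 5·7^4 + 5·7^3 + 5·7^2 + 5·7 + 5|_7 = 4215755 ⇒ 4215754
(5) 4215754|_7 = 5·7^7 + 5·7^5 + 5·7^4 + 5·7^3 + 5·7^2 + 5·7 + 4 ↦ 5·8^8 + 5·8^5 + 5·8^4 + 5·8^3 + 5·8^2 + 5·8 + 4|_8 = 84073324 ⇒ 84073323
(6) 84073323|_8 = 5·8^8 + 5·8^5 + 5·8^4 + 5·8^3 + 5·8^2 + 5·8 + 3 ↦ 5·9^9 + 5·9^5 + 5·9^4 + 5·9^3 + 5·9^2 + 5·9 + 3|_9 = 1937434593 ⇒ 1937434592

1937434593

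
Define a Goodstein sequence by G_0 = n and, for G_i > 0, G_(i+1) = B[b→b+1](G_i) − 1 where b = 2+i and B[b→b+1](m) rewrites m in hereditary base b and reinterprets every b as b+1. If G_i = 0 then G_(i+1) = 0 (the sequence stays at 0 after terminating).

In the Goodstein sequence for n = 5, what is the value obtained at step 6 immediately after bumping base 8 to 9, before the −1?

(0) 5|_2 = 2^2 + 1 ↦ 3^3 + 1|_3 = 28 ⇒ 27
(1) 27|_3 = 3^3 ↦ 4^4|_4 = 256 ⇒ 255
(2) 255|_4 = 3·4^3 + 3·4^2 + 3·4 + 3 ↦ 3·5^3 + 3·5^2 + 3·5 + 3|_5 = 468 ⇒ 467
(3) 467|_5 = 3·5^3 + 3·5^2 + 3·5 + 2 ↦ 3·6^3 + 3·6^2 + 3·6 + 2|_6 = 776 ⇒ 775
(4) 775|_6 = 3·6^3 + 3·6^2 + 3·6 + 1 ↦ 3·7^3 + 3·7^2 + 3·7 + 1|_7 = 1198 ⇒ 1197
(5) 1197|_7 = 3·7^3 + 3·7^2 + 3·7 ↦ 3·8^3 + 3·8^2 + 3·8|_8 = 1752 ⇒ 1751
(6) 1751|_8 = 3·8^3 + 3·8^2 + 2·8 + 7 ↦ 3·9^3 + 3·9^2 + 2·9 + 7|_9 = 2455 ⇒ 2454

2455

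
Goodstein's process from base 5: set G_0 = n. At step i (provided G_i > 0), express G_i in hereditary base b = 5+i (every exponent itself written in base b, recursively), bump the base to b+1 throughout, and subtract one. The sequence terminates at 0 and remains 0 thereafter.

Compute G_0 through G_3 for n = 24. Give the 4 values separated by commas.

24, 27, 30, 33

step 0: 24 = 4·5 + 4; sub 6 for 5: 4·6 + 4; = 28; G_1 = 28−1 = 27
step 1: 27 = 4·6 + 3; sub 7 for 6: 4·7 + 3; = 31; G_2 = 31−1 = 30
step 2: 30 = 4·7 + 2; sub 8 for 7: 4·8 + 2; = 34; G_3 = 34−1 = 33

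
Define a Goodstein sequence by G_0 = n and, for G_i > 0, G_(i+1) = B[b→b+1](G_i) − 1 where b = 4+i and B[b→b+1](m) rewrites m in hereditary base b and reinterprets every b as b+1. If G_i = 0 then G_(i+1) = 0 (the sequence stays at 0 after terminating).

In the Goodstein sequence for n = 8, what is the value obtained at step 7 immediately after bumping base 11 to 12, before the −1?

8

i=0: 8 = 2·4 (b=4); 4→5: 2·5 = 10; 10−1 = 9
i=1: 9 = 5 + 4 (b=5); 5→6: 6 + 4 = 10; 10−1 = 9
i=2: 9 = 6 + 3 (b=6); 6→7: 7 + 3 = 10; 10−1 = 9
i=3: 9 = 7 + 2 (b=7); 7→8: 8 + 2 = 10; 10−1 = 9
i=4: 9 = 8 + 1 (b=8); 8→9: 9 + 1 = 10; 10−1 = 9
i=5: 9 = 9 (b=9); 9→10: 10 = 10; 10−1 = 9
i=6: 9 = 9 (b=10); 10→11: 9 = 9; 9−1 = 8
i=7: 8 = 8 (b=11); 11→12: 8 = 8; 8−1 = 7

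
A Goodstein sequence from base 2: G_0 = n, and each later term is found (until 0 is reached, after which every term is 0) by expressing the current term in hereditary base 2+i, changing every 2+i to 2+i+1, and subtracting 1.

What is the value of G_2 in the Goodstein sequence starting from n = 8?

553

G_0=8  [base 2] 2^(2 + 1)  →[2↦3]→  3^(3 + 1) = 81  −1 ⇒ G_1=80
G_1=80  [base 3] 2·3^3 + 2·3^2 + 2·3 + 2  →[3↦4]→  2·4^4 + 2·4^2 + 2·4 + 2 = 554  −1 ⇒ G_2=553
G_2=553  [base 4] 2·4^4 + 2·4^2 + 2·4 + 1  →[4↦5]→  2·5^5 + 2·5^2 + 2·5 + 1 = 6311  −1 ⇒ G_3=6310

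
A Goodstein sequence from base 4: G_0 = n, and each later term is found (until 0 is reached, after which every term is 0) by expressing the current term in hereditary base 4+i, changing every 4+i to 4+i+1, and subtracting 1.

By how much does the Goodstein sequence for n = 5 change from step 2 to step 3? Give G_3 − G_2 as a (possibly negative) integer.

-1

G_0=5  [base 4] 4 + 1  →[4↦5]→  5 + 1 = 6  −1 ⇒ G_1=5
G_1=5  [base 5] 5  →[5↦6]→  6 = 6  −1 ⇒ G_2=5
G_2=5  [base 6] 5  →[6↦7]→  5 = 5  −1 ⇒ G_3=4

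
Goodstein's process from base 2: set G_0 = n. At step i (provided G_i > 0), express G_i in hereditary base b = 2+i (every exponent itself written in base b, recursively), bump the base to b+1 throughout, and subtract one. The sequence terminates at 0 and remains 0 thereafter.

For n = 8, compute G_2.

553

[0] 8 ≡ 2^(2 + 1) (base 2). Lift 3: 81. −1: 80.
[1] 80 ≡ 2·3^3 + 2·3^2 + 2·3 + 2 (base 3). Lift 4: 554. −1: 553.
[2] 553 ≡ 2·4^4 + 2·4^2 + 2·4 + 1 (base 4). Lift 5: 6311. −1: 6310.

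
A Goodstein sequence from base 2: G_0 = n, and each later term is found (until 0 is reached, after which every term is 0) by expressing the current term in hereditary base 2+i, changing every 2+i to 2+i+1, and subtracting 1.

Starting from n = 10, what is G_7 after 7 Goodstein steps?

1937434592

G_0 = 10. HB_2(10) = 2^(2 + 1) + 2. Bump = 84. G_1 = 83.
G_1 = 83. HB_3(83) = 3^(3 + 1) + 2. Bump = 1026. G_2 = 1025.
G_2 = 1025. HB_4(1025) = 4^(4 + 1) + 1. Bump = 15626. G_3 = 15625.
G_3 = 15625. HB_5(15625) = 5^(5 + 1). Bump = 279936. G_4 = 279935.
G_4 = 279935. HB_6(279935) = 5·6^6 + 5·6^5 + 5·6^4 + 5·6^3 + 5·6^2 + 5·6 + 5. Bump = 4215755. G_5 = 4215754.
G_5 = 4215754. HB_7(4215754) = 5·7^7 + 5·7^5 + 5·7^4 + 5·7^3 + 5·7^2 + 5·7 + 4. Bump = 84073324. G_6 = 84073323.
G_6 = 84073323. HB_8(84073323) = 5·8^8 + 5·8^5 + 5·8^4 + 5·8^3 + 5·8^2 + 5·8 + 3. Bump = 1937434593. G_7 = 1937434592.
G_7 = 1937434592. HB_9(1937434592) = 5·9^9 + 5·9^5 + 5·9^4 + 5·9^3 + 5·9^2 + 5·9 + 2. Bump = 50000555552. G_8 = 50000555551.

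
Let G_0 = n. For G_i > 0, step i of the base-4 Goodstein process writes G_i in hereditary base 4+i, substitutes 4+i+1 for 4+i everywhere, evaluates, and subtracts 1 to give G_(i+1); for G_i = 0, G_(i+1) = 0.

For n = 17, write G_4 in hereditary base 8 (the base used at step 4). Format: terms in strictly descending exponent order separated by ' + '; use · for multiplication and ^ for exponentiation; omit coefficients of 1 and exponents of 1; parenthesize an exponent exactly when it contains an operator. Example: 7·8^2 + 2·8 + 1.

5·8 + 3

base 4: 17 = 4^2 + 1; at 5: 5^2 + 1 = 26; next = 25
base 5: 25 = 5^2; at 6: 6^2 = 36; next = 35
base 6: 35 = 5·6 + 5; at 7: 5·7 + 5 = 40; next = 39
base 7: 39 = 5·7 + 4; at 8: 5·8 + 4 = 44; next = 43
base 8: 43 = 5·8 + 3; at 9: 5·9 + 3 = 48; next = 47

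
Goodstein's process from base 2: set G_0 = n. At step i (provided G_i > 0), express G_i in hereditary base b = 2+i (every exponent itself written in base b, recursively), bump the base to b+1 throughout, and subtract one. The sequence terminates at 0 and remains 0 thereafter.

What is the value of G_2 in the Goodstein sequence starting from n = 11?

G_0=11  [base 2] 2^(2 + 1) + 2 + 1  →[2↦3]→  3^(3 + 1) + 3 + 1 = 85  −1 ⇒ G_1=84
G_1=84  [base 3] 3^(3 + 1) + 3  →[3↦4]→  4^(4 + 1) + 4 = 1028  −1 ⇒ G_2=1027

1027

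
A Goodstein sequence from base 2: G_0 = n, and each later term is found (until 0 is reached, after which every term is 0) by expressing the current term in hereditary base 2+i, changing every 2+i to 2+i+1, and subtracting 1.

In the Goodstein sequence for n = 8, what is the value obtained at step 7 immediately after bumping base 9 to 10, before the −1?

G_0=8  [base 2] 2^(2 + 1)  →[2↦3]→  3^(3 + 1) = 81  −1 ⇒ G_1=80
G_1=80  [base 3] 2·3^3 + 2·3^2 + 2·3 + 2  →[3↦4]→  2·4^4 + 2·4^2 + 2·4 + 2 = 554  −1 ⇒ G_2=553
G_2=553  [base 4] 2·4^4 + 2·4^2 + 2·4 + 1  →[4↦5]→  2·5^5 + 2·5^2 + 2·5 + 1 = 6311  −1 ⇒ G_3=6310
G_3=6310  [base 5] 2·5^5 + 2·5^2 + 2·5  →[5↦6]→  2·6^6 + 2·6^2 + 2·6 = 93396  −1 ⇒ G_4=93395
G_4=93395  [base 6] 2·6^6 + 2·6^2 + 6 + 5  →[6↦7]→  2·7^7 + 2·7^2 + 7 + 5 = 1647196  −1 ⇒ G_5=1647195
G_5=1647195  [base 7] 2·7^7 + 2·7^2 + 7 + 4  →[7↦8]→  2·8^8 + 2·8^2 + 8 + 4 = 33554572  −1 ⇒ G_6=33554571
G_6=33554571  [base 8] 2·8^8 + 2·8^2 + 8 + 3  →[8↦9]→  2·9^9 + 2·9^2 + 9 + 3 = 774841152  −1 ⇒ G_7=774841151

20000000212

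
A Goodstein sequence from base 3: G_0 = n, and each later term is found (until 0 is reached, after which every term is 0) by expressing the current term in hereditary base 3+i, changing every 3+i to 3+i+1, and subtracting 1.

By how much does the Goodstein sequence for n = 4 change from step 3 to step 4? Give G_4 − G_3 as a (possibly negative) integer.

G_0=4  [base 3] 3 + 1  →[3↦4]→  4 + 1 = 5  −1 ⇒ G_1=4
G_1=4  [base 4] 4  →[4↦5]→  5 = 5  −1 ⇒ G_2=4
G_2=4  [base 5] 4  →[5↦6]→  4 = 4  −1 ⇒ G_3=3
G_3=3  [base 6] 3  →[6↦7]→  3 = 3  −1 ⇒ G_4=2

-1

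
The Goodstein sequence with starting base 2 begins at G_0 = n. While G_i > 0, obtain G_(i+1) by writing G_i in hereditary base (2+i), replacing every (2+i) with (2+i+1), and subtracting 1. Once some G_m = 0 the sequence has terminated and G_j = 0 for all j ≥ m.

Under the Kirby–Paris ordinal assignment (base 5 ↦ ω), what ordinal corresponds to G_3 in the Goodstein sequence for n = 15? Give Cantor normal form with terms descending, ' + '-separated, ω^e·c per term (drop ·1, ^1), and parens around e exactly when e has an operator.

15 —HB2→ 2^(2 + 1) + 2^2 + 2 + 1 —bump→ 3^(3 + 1) + 3^3 + 3 + 1 = 112 —(−1)→ 111
111 —HB3→ 3^(3 + 1) + 3^3 + 3 —bump→ 4^(4 + 1) + 4^4 + 4 = 1284 —(−1)→ 1283
1283 —HB4→ 4^(4 + 1) + 4^4 + 3 —bump→ 5^(5 + 1) + 5^5 + 3 = 18753 —(−1)→ 18752

ω^(ω + 1) + ω^ω + 2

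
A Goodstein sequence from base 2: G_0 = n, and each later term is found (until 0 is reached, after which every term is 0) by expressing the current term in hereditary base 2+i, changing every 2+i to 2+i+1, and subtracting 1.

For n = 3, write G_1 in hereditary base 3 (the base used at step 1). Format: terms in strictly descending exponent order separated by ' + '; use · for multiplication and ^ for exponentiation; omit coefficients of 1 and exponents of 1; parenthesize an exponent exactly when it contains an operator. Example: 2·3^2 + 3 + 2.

3

i=0: 3 = 2 + 1 (b=2); 2→3: 3 + 1 = 4; 4−1 = 3
i=1: 3 = 3 (b=3); 3→4: 4 = 4; 4−1 = 3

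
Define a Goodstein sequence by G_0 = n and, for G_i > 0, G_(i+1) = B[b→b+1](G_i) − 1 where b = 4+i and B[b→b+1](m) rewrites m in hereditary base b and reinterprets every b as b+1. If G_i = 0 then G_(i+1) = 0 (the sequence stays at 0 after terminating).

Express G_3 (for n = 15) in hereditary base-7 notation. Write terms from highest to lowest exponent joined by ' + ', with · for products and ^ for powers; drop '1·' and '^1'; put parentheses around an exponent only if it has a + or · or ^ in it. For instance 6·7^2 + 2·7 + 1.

3·7

G_0 = 15. HB_4(15) = 3·4 + 3. Bump = 18. G_1 = 17.
G_1 = 17. HB_5(17) = 3·5 + 2. Bump = 20. G_2 = 19.
G_2 = 19. HB_6(19) = 3·6 + 1. Bump = 22. G_3 = 21.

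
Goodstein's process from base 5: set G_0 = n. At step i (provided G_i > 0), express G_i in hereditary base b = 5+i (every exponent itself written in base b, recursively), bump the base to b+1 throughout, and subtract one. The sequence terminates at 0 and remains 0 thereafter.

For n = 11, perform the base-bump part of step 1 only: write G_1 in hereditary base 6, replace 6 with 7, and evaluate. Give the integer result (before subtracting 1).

step 0: 11 = 2·5 + 1; sub 6 for 5: 2·6 + 1; = 13; G_1 = 13−1 = 12
step 1: 12 = 2·6; sub 7 for 6: 2·7; = 14; G_2 = 14−1 = 13

14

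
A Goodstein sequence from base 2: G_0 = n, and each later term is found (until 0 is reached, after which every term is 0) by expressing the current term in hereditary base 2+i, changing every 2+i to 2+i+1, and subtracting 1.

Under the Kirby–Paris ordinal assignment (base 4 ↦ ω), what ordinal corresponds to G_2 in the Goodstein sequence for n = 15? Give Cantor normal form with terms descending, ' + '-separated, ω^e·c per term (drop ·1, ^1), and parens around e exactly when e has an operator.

ω^(ω + 1) + ω^ω + 3

(0) 15|_2 = 2^(2 + 1) + 2^2 + 2 + 1 ↦ 3^(3 + 1) + 3^3 + 3 + 1|_3 = 112 ⇒ 111
(1) 111|_3 = 3^(3 + 1) + 3^3 + 3 ↦ 4^(4 + 1) + 4^4 + 4|_4 = 1284 ⇒ 1283
(2) 1283|_4 = 4^(4 + 1) + 4^4 + 3 ↦ 5^(5 + 1) + 5^5 + 3|_5 = 18753 ⇒ 18752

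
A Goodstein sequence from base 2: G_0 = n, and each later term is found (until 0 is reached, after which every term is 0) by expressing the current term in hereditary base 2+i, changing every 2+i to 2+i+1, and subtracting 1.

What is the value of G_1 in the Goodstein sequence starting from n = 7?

base 2: 7 = 2^2 + 2 + 1; at 3: 3^3 + 3 + 1 = 31; next = 30
base 3: 30 = 3^3 + 3; at 4: 4^4 + 4 = 260; next = 259

30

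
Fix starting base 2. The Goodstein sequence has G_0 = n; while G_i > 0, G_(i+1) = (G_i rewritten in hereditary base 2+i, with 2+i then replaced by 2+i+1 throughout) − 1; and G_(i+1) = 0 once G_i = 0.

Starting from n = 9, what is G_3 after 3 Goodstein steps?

9842

(0) 9|_2 = 2^(2 + 1) + 1 ↦ 3^(3 + 1) + 1|_3 = 82 ⇒ 81
(1) 81|_3 = 3^(3 + 1) ↦ 4^(4 + 1)|_4 = 1024 ⇒ 1023
(2) 1023|_4 = 3·4^4 + 3·4^3 + 3·4^2 + 3·4 + 3 ↦ 3·5^5 + 3·5^3 + 3·5^2 + 3·5 + 3|_5 = 9843 ⇒ 9842
(3) 9842|_5 = 3·5^5 + 3·5^3 + 3·5^2 + 3·5 + 2 ↦ 3·6^6 + 3·6^3 + 3·6^2 + 3·6 + 2|_6 = 140744 ⇒ 140743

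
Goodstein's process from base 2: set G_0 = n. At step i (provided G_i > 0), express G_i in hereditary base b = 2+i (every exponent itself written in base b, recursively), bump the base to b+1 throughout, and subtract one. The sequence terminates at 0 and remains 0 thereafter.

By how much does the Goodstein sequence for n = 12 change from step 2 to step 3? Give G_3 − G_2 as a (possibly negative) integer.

14620

[0] 12 ≡ 2^(2 + 1) + 2^2 (base 2). Lift 3: 108. −1: 107.
[1] 107 ≡ 3^(3 + 1) + 2·3^2 + 2·3 + 2 (base 3). Lift 4: 1066. −1: 1065.
[2] 1065 ≡ 4^(4 + 1) + 2·4^2 + 2·4 + 1 (base 4). Lift 5: 15686. −1: 15685.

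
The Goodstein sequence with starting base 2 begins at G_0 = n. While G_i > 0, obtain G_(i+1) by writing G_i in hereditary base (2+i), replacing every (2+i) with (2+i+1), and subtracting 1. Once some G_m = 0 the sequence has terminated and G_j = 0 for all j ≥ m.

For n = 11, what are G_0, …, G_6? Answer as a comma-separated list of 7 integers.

11, 84, 1027, 15627, 279937, 5764801, 134217727

G_0 = 11. HB_2(11) = 2^(2 + 1) + 2 + 1. Bump = 85. G_1 = 84.
G_1 = 84. HB_3(84) = 3^(3 + 1) + 3. Bump = 1028. G_2 = 1027.
G_2 = 1027. HB_4(1027) = 4^(4 + 1) + 3. Bump = 15628. G_3 = 15627.
G_3 = 15627. HB_5(15627) = 5^(5 + 1) + 2. Bump = 279938. G_4 = 279937.
G_4 = 279937. HB_6(279937) = 6^(6 + 1) + 1. Bump = 5764802. G_5 = 5764801.
G_5 = 5764801. HB_7(5764801) = 7^(7 + 1). Bump = 134217728. G_6 = 134217727.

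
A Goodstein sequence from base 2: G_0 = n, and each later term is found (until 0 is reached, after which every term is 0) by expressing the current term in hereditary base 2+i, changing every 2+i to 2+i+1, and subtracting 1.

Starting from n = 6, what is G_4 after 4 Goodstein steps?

46655

base 2: 6 = 2^2 + 2; at 3: 3^3 + 3 = 30; next = 29
base 3: 29 = 3^3 + 2; at 4: 4^4 + 2 = 258; next = 257
base 4: 257 = 4^4 + 1; at 5: 5^5 + 1 = 3126; next = 3125
base 5: 3125 = 5^5; at 6: 6^6 = 46656; next = 46655
base 6: 46655 = 5·6^5 + 5·6^4 + 5·6^3 + 5·6^2 + 5·6 + 5; at 7: 5·7^5 + 5·7^4 + 5·7^3 + 5·7^2 + 5·7 + 5 = 98040; next = 98039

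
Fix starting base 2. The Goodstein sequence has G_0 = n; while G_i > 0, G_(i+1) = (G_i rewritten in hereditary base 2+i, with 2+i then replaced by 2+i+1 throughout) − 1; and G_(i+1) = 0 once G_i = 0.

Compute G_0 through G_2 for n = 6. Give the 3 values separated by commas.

G_0 = 6. HB_2(6) = 2^2 + 2. Bump = 30. G_1 = 29.
G_1 = 29. HB_3(29) = 3^3 + 2. Bump = 258. G_2 = 257.

6, 29, 257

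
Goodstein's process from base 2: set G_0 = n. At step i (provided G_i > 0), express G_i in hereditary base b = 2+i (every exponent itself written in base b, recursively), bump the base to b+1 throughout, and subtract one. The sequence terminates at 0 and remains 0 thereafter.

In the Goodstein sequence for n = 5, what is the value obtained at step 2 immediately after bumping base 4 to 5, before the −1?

i=0: 5 = 2^2 + 1 (b=2); 2→3: 3^3 + 1 = 28; 28−1 = 27
i=1: 27 = 3^3 (b=3); 3→4: 4^4 = 256; 256−1 = 255
i=2: 255 = 3·4^3 + 3·4^2 + 3·4 + 3 (b=4); 4→5: 3·5^3 + 3·5^2 + 3·5 + 3 = 468; 468−1 = 467

468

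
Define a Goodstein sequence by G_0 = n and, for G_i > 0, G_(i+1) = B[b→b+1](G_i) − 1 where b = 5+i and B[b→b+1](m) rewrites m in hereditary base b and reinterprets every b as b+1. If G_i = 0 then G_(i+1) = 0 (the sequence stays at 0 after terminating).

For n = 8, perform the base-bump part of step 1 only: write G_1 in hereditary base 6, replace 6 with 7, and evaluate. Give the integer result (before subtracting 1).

9

G_0 = 8. HB_5(8) = 5 + 3. Bump = 9. G_1 = 8.
G_1 = 8. HB_6(8) = 6 + 2. Bump = 9. G_2 = 8.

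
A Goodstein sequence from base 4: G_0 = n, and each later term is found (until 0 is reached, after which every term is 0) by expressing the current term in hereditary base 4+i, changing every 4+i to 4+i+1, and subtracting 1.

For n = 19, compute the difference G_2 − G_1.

19 —HB4→ 4^2 + 3 —bump→ 5^2 + 3 = 28 —(−1)→ 27
27 —HB5→ 5^2 + 2 —bump→ 6^2 + 2 = 38 —(−1)→ 37

10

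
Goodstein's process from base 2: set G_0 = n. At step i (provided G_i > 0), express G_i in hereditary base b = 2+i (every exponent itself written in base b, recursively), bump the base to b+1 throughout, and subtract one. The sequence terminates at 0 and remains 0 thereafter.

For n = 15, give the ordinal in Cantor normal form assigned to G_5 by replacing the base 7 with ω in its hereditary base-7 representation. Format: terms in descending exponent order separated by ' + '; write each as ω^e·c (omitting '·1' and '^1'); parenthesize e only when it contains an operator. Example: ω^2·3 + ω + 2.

ω^(ω + 1) + ω^ω

G_0=15  [base 2] 2^(2 + 1) + 2^2 + 2 + 1  →[2↦3]→  3^(3 + 1) + 3^3 + 3 + 1 = 112  −1 ⇒ G_1=111
G_1=111  [base 3] 3^(3 + 1) + 3^3 + 3  →[3↦4]→  4^(4 + 1) + 4^4 + 4 = 1284  −1 ⇒ G_2=1283
G_2=1283  [base 4] 4^(4 + 1) + 4^4 + 3  →[4↦5]→  5^(5 + 1) + 5^5 + 3 = 18753  −1 ⇒ G_3=18752
G_3=18752  [base 5] 5^(5 + 1) + 5^5 + 2  →[5↦6]→  6^(6 + 1) + 6^6 + 2 = 326594  −1 ⇒ G_4=326593
G_4=326593  [base 6] 6^(6 + 1) + 6^6 + 1  →[6↦7]→  7^(7 + 1) + 7^7 + 1 = 6588345  −1 ⇒ G_5=6588344
G_5=6588344  [base 7] 7^(7 + 1) + 7^7  →[7↦8]→  8^(8 + 1) + 8^8 = 150994944  −1 ⇒ G_6=150994943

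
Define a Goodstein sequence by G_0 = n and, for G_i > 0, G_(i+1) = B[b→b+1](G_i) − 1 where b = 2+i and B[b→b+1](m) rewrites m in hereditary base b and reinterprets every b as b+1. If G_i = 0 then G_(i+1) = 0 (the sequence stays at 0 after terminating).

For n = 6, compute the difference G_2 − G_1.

(0) 6|_2 = 2^2 + 2 ↦ 3^3 + 3|_3 = 30 ⇒ 29
(1) 29|_3 = 3^3 + 2 ↦ 4^4 + 2|_4 = 258 ⇒ 257

228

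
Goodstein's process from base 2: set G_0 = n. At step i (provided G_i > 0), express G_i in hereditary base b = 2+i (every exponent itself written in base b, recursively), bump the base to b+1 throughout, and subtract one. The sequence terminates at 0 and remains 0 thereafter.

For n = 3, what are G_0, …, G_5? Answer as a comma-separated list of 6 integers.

(0) 3|_2 = 2 + 1 ↦ 3 + 1|_3 = 4 ⇒ 3
(1) 3|_3 = 3 ↦ 4|_4 = 4 ⇒ 3
(2) 3|_4 = 3 ↦ 3|_5 = 3 ⇒ 2
(3) 2|_5 = 2 ↦ 2|_6 = 2 ⇒ 1
(4) 1|_6 = 1 ↦ 1|_7 = 1 ⇒ 0

3, 3, 3, 2, 1, 0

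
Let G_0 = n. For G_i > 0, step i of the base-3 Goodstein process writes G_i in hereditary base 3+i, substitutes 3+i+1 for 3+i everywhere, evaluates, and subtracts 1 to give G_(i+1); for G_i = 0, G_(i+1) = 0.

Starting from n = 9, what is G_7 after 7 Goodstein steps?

25

base 3: 9 = 3^2; at 4: 4^2 = 16; next = 15
base 4: 15 = 3·4 + 3; at 5: 3·5 + 3 = 18; next = 17
base 5: 17 = 3·5 + 2; at 6: 3·6 + 2 = 20; next = 19
base 6: 19 = 3·6 + 1; at 7: 3·7 + 1 = 22; next = 21
base 7: 21 = 3·7; at 8: 3·8 = 24; next = 23
base 8: 23 = 2·8 + 7; at 9: 2·9 + 7 = 25; next = 24
base 9: 24 = 2·9 + 6; at 10: 2·10 + 6 = 26; next = 25
base 10: 25 = 2·10 + 5; at 11: 2·11 + 5 = 27; next = 26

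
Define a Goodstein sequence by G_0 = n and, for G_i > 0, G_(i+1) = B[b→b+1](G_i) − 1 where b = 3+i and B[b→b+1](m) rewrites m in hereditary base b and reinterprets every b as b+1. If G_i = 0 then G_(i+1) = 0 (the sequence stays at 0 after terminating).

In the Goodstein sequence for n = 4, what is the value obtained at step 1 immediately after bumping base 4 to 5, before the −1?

G_0 = 4. HB_3(4) = 3 + 1. Bump = 5. G_1 = 4.
G_1 = 4. HB_4(4) = 4. Bump = 5. G_2 = 4.

5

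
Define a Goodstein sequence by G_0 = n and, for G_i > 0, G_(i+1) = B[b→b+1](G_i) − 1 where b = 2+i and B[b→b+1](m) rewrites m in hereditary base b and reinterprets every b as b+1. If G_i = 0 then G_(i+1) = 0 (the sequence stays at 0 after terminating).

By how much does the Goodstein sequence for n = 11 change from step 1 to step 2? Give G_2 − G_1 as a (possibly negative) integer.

base 2: 11 = 2^(2 + 1) + 2 + 1; at 3: 3^(3 + 1) + 3 + 1 = 85; next = 84
base 3: 84 = 3^(3 + 1) + 3; at 4: 4^(4 + 1) + 4 = 1028; next = 1027

943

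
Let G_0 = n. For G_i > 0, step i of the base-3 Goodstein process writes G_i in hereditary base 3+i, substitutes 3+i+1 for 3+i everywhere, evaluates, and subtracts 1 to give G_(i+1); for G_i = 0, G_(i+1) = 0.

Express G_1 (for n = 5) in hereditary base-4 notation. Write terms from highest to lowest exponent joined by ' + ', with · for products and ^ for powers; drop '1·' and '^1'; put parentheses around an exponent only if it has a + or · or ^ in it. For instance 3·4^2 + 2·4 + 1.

4 + 1

G_0=5  [base 3] 3 + 2  →[3↦4]→  4 + 2 = 6  −1 ⇒ G_1=5
G_1=5  [base 4] 4 + 1  →[4↦5]→  5 + 1 = 6  −1 ⇒ G_2=5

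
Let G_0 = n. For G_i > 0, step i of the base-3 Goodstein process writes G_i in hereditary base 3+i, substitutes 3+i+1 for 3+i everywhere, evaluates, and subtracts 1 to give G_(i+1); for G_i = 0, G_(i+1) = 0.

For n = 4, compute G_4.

2

[0] 4 ≡ 3 + 1 (base 3). Lift 4: 5. −1: 4.
[1] 4 ≡ 4 (base 4). Lift 5: 5. −1: 4.
[2] 4 ≡ 4 (base 5). Lift 6: 4. −1: 3.
[3] 3 ≡ 3 (base 6). Lift 7: 3. −1: 2.
[4] 2 ≡ 2 (base 7). Lift 8: 2. −1: 1.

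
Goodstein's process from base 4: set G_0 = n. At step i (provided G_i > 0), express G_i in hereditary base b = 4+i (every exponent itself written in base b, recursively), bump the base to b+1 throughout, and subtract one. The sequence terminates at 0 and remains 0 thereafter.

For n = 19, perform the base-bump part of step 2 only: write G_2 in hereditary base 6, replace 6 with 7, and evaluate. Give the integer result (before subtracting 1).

G_0 = 19. HB_4(19) = 4^2 + 3. Bump = 28. G_1 = 27.
G_1 = 27. HB_5(27) = 5^2 + 2. Bump = 38. G_2 = 37.

50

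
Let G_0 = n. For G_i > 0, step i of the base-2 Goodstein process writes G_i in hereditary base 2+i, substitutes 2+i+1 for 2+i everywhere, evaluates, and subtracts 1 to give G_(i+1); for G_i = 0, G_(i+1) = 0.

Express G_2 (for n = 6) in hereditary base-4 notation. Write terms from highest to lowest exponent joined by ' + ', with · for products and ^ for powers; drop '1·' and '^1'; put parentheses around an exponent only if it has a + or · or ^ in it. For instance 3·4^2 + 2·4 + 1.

[0] 6 ≡ 2^2 + 2 (base 2). Lift 3: 30. −1: 29.
[1] 29 ≡ 3^3 + 2 (base 3). Lift 4: 258. −1: 257.
[2] 257 ≡ 4^4 + 1 (base 4). Lift 5: 3126. −1: 3125.

4^4 + 1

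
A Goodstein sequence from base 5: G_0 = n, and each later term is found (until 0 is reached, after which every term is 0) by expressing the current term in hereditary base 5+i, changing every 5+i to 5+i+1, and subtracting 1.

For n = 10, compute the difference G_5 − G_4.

0

step 0: 10 = 2·5; sub 6 for 5: 2·6; = 12; G_1 = 12−1 = 11
step 1: 11 = 6 + 5; sub 7 for 6: 7 + 5; = 12; G_2 = 12−1 = 11
step 2: 11 = 7 + 4; sub 8 for 7: 8 + 4; = 12; G_3 = 12−1 = 11
step 3: 11 = 8 + 3; sub 9 for 8: 9 + 3; = 12; G_4 = 12−1 = 11
step 4: 11 = 9 + 2; sub 10 for 9: 10 + 2; = 12; G_5 = 12−1 = 11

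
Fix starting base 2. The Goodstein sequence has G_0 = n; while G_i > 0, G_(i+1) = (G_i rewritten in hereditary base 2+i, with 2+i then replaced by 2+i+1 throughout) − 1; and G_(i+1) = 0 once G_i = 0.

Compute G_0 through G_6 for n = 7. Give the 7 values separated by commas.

(0) 7|_2 = 2^2 + 2 + 1 ↦ 3^3 + 3 + 1|_3 = 31 ⇒ 30
(1) 30|_3 = 3^3 + 3 ↦ 4^4 + 4|_4 = 260 ⇒ 259
(2) 259|_4 = 4^4 + 3 ↦ 5^5 + 3|_5 = 3128 ⇒ 3127
(3) 3127|_5 = 5^5 + 2 ↦ 6^6 + 2|_6 = 46658 ⇒ 46657
(4) 46657|_6 = 6^6 + 1 ↦ 7^7 + 1|_7 = 823544 ⇒ 823543
(5) 823543|_7 = 7^7 ↦ 8^8|_8 = 16777216 ⇒ 16777215

7, 30, 259, 3127, 46657, 823543, 16777215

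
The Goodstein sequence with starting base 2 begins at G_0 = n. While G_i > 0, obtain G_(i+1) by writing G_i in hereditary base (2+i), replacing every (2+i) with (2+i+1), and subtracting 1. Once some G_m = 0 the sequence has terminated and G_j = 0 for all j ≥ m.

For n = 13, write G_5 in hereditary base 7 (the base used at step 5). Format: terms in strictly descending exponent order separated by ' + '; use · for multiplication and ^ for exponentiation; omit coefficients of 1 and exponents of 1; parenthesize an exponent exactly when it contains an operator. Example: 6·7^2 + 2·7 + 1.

G_0 = 13. HB_2(13) = 2^(2 + 1) + 2^2 + 1. Bump = 109. G_1 = 108.
G_1 = 108. HB_3(108) = 3^(3 + 1) + 3^3. Bump = 1280. G_2 = 1279.
G_2 = 1279. HB_4(1279) = 4^(4 + 1) + 3·4^3 + 3·4^2 + 3·4 + 3. Bump = 16093. G_3 = 16092.
G_3 = 16092. HB_5(16092) = 5^(5 + 1) + 3·5^3 + 3·5^2 + 3·5 + 2. Bump = 280712. G_4 = 280711.
G_4 = 280711. HB_6(280711) = 6^(6 + 1) + 3·6^3 + 3·6^2 + 3·6 + 1. Bump = 5765999. G_5 = 5765998.
G_5 = 5765998. HB_7(5765998) = 7^(7 + 1) + 3·7^3 + 3·7^2 + 3·7. Bump = 134219480. G_6 = 134219479.

7^(7 + 1) + 3·7^3 + 3·7^2 + 3·7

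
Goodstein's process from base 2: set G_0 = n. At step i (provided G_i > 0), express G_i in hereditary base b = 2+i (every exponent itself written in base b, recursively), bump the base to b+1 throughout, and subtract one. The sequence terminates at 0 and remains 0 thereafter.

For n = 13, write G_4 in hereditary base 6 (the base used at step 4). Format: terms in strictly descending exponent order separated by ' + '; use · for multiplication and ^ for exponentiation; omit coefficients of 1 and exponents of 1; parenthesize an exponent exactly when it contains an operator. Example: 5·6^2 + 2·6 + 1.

i=0: 13 = 2^(2 + 1) + 2^2 + 1 (b=2); 2→3: 3^(3 + 1) + 3^3 + 1 = 109; 109−1 = 108
i=1: 108 = 3^(3 + 1) + 3^3 (b=3); 3→4: 4^(4 + 1) + 4^4 = 1280; 1280−1 = 1279
i=2: 1279 = 4^(4 + 1) + 3·4^3 + 3·4^2 + 3·4 + 3 (b=4); 4→5: 5^(5 + 1) + 3·5^3 + 3·5^2 + 3·5 + 3 = 16093; 16093−1 = 16092
i=3: 16092 = 5^(5 + 1) + 3·5^3 + 3·5^2 + 3·5 + 2 (b=5); 5→6: 6^(6 + 1) + 3·6^3 + 3·6^2 + 3·6 + 2 = 280712; 280712−1 = 280711

6^(6 + 1) + 3·6^3 + 3·6^2 + 3·6 + 1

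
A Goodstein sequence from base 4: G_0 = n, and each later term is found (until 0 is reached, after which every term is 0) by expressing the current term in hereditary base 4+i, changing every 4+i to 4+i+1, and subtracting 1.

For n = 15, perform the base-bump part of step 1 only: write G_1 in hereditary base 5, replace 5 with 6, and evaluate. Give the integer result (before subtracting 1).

step 0: 15 = 3·4 + 3; sub 5 for 4: 3·5 + 3; = 18; G_1 = 18−1 = 17
step 1: 17 = 3·5 + 2; sub 6 for 5: 3·6 + 2; = 20; G_2 = 20−1 = 19

20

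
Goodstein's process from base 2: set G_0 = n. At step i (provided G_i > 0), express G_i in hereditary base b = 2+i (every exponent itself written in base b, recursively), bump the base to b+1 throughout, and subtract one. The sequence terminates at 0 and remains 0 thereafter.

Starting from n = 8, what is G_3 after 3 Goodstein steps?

base 2: 8 = 2^(2 + 1); at 3: 3^(3 + 1) = 81; next = 80
base 3: 80 = 2·3^3 + 2·3^2 + 2·3 + 2; at 4: 2·4^4 + 2·4^2 + 2·4 + 2 = 554; next = 553
base 4: 553 = 2·4^4 + 2·4^2 + 2·4 + 1; at 5: 2·5^5 + 2·5^2 + 2·5 + 1 = 6311; next = 6310
base 5: 6310 = 2·5^5 + 2·5^2 + 2·5; at 6: 2·6^6 + 2·6^2 + 2·6 = 93396; next = 93395

6310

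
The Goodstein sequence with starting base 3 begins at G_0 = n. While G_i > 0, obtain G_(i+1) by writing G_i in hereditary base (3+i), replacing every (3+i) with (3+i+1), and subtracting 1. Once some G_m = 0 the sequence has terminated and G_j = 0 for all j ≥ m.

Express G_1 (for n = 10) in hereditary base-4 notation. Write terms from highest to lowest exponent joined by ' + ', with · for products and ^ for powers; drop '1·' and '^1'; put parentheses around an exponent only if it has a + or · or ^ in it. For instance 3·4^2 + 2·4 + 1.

4^2

step 0: 10 = 3^2 + 1; sub 4 for 3: 4^2 + 1; = 17; G_1 = 17−1 = 16
step 1: 16 = 4^2; sub 5 for 4: 5^2; = 25; G_2 = 25−1 = 24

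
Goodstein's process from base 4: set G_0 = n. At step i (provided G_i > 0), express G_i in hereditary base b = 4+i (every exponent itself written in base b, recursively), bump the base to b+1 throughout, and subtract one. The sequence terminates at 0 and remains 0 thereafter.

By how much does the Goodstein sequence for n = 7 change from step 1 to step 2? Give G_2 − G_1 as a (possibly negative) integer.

base 4: 7 = 4 + 3; at 5: 5 + 3 = 8; next = 7
base 5: 7 = 5 + 2; at 6: 6 + 2 = 8; next = 7

0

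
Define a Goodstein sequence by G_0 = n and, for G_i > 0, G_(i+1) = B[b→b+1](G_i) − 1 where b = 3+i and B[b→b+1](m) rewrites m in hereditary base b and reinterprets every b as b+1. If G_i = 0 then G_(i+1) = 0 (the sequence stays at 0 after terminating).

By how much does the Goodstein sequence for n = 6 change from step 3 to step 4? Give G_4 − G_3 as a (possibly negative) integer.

0

step 0: 6 = 2·3; sub 4 for 3: 2·4; = 8; G_1 = 8−1 = 7
step 1: 7 = 4 + 3; sub 5 for 4: 5 + 3; = 8; G_2 = 8−1 = 7
step 2: 7 = 5 + 2; sub 6 for 5: 6 + 2; = 8; G_3 = 8−1 = 7
step 3: 7 = 6 + 1; sub 7 for 6: 7 + 1; = 8; G_4 = 8−1 = 7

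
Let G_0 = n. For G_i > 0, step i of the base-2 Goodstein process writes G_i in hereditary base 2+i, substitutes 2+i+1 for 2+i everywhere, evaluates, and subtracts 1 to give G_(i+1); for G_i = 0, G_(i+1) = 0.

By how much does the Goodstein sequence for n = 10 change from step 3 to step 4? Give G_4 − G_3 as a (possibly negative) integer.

264310

G_0 = 10. HB_2(10) = 2^(2 + 1) + 2. Bump = 84. G_1 = 83.
G_1 = 83. HB_3(83) = 3^(3 + 1) + 2. Bump = 1026. G_2 = 1025.
G_2 = 1025. HB_4(1025) = 4^(4 + 1) + 1. Bump = 15626. G_3 = 15625.
G_3 = 15625. HB_5(15625) = 5^(5 + 1). Bump = 279936. G_4 = 279935.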